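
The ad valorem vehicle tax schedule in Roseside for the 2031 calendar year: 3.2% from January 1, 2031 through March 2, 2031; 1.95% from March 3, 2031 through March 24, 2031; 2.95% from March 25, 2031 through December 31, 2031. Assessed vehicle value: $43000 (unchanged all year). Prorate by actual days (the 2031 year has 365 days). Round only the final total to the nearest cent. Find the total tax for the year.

January 1 – March 2, 2031: 61 days at 3.2% → $43000 × 3.2% × 61/365 = $229.9616
March 3 – March 24, 2031: 22 days at 1.95% → $43000 × 1.95% × 22/365 = $50.5397
March 25 – December 31, 2031: 282 days at 2.95% → $43000 × 2.95% × 282/365 = $980.0466
Total = $1260.5479

$1260.55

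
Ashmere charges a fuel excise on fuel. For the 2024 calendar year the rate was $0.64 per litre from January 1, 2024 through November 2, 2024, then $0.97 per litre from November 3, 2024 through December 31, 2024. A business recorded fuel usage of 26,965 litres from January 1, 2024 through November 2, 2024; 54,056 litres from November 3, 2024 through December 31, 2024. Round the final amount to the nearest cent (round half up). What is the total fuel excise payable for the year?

$69691.92

January 1 – November 2, 2024: 26,965 litres at $0.64/litre → $17257.60
November 3 – December 31, 2024: 54,056 litres at $0.97/litre → $52434.32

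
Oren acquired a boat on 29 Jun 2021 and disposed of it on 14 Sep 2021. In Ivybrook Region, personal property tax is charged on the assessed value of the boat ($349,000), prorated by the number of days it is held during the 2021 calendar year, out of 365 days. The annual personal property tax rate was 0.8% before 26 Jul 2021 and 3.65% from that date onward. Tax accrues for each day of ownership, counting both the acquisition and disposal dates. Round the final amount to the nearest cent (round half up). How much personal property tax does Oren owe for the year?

29 Jun – 25 Jul 2021: 27 days at 0.8% → $349,000 × 0.8% × 27/365 = $206.5315
26 Jul – 14 Sep 2021: 51 days at 3.65% → $349,000 × 3.65% × 51/365 = $1,779.9000
Total = $1,986.4315

$1,986.43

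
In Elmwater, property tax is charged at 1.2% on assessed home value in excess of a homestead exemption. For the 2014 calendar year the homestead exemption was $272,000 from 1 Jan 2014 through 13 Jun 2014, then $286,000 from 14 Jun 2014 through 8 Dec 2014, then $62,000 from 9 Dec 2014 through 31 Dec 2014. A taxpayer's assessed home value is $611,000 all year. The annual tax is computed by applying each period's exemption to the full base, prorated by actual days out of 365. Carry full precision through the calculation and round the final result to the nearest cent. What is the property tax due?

1 Jan – 13 Jun 2014: 164 days, exemption $272,000 → ($611,000 − $272,000) × 1.2% × 164/365 = $1,827.8137
14 Jun – 8 Dec 2014: 178 days, exemption $286,000 → ($611,000 − $286,000) × 1.2% × 178/365 = $1,901.9178
9 Dec – 31 Dec 2014: 23 days, exemption $62,000 → ($611,000 − $62,000) × 1.2% × 23/365 = $415.1342
Total = $4,144.8658

$4,144.87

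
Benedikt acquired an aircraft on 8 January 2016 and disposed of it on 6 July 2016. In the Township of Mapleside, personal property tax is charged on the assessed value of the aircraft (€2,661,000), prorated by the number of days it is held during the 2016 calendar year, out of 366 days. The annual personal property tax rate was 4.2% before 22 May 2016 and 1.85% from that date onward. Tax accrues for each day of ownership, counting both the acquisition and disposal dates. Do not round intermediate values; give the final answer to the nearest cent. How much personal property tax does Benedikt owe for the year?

8 January – 21 May 2016: 135 days at 4.2% → €2,661,000 × 4.2% × 135/366 = €41,223.6885
22 May – 6 July 2016: 46 days at 1.85% → €2,661,000 × 1.85% × 46/366 = €6,187.1885
Total = €47,410.8770

€47,410.88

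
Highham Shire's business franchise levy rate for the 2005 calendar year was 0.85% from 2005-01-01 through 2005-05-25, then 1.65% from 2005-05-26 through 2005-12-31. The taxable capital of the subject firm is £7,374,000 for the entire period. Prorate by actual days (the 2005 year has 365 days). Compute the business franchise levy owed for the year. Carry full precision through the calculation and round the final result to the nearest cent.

£98,235.82

2005-01-01 to 2005-05-25: 145 days at 0.85% → £7,374,000 × 0.85% × 145/365 = £24,899.8767
2005-05-26 to 2005-12-31: 220 days at 1.65% → £7,374,000 × 1.65% × 220/365 = £73,335.9452
Total = £98,235.8219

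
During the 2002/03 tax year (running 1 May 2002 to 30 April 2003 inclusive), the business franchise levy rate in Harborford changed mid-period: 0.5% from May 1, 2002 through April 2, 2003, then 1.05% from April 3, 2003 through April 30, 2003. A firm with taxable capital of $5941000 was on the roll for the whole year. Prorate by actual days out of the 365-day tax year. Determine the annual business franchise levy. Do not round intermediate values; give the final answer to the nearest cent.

May 1, 2002 – April 2, 2003: 337 days at 0.5% → $5941000 × 0.5% × 337/365 = $27426.2603
April 3 – April 30, 2003: 28 days at 1.05% → $5941000 × 1.05% × 28/365 = $4785.3534
Total = $32211.6137

$32211.61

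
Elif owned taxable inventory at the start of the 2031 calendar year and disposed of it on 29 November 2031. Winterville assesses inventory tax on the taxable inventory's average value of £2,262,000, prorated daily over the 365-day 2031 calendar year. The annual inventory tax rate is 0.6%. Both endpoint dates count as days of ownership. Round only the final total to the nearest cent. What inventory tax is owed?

Days held (1 January – 29 November 2031): 333 out of 365
Tax = £2,262,000 × 0.6% × 333/365 = £12,382.1260

£12,382.13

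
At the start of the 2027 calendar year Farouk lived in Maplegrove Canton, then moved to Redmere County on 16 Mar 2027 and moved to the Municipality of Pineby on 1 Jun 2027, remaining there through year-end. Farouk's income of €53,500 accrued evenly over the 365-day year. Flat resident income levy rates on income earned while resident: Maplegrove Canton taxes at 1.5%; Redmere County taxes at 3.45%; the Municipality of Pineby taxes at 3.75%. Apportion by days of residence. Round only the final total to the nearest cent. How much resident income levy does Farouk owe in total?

Maplegrove Canton, 1 Jan – 15 Mar 2027: 74 days → €53,500 × 1.5% × 74/365 = €162.6986
Redmere County, 16 Mar – 31 May 2027: 77 days → €53,500 × 3.45% × 77/365 = €389.3774
The Municipality of Pineby, 1 Jun – 31 Dec 2027: 214 days → €53,500 × 3.75% × 214/365 = €1,176.2671
Total = €1,728.3432

€1,728.34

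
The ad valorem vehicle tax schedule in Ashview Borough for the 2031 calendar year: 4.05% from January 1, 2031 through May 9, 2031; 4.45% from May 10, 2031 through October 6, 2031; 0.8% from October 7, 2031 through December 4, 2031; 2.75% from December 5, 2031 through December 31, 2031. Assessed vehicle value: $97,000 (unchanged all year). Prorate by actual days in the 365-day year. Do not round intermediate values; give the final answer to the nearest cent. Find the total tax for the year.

$3,485.09

January 1 – May 9, 2031: 129 days at 4.05% → $97,000 × 4.05% × 129/365 = $1,388.4288
May 10 – October 6, 2031: 150 days at 4.45% → $97,000 × 4.45% × 150/365 = $1,773.9041
October 7 – December 4, 2031: 59 days at 0.8% → $97,000 × 0.8% × 59/365 = $125.4356
December 5 – December 31, 2031: 27 days at 2.75% → $97,000 × 2.75% × 27/365 = $197.3219
Total = $3,485.0904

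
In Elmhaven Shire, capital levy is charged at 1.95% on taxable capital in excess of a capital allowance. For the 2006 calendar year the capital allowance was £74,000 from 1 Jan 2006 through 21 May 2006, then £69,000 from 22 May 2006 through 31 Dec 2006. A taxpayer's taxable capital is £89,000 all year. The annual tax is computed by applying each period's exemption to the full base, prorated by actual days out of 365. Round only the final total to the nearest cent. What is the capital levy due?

1 Jan – 21 May 2006: 141 days, exemption £74,000 → (£89,000 − £74,000) × 1.95% × 141/365 = £112.9932
22 May – 31 Dec 2006: 224 days, exemption £69,000 → (£89,000 − £69,000) × 1.95% × 224/365 = £239.3425
Total = £352.3356

£352.34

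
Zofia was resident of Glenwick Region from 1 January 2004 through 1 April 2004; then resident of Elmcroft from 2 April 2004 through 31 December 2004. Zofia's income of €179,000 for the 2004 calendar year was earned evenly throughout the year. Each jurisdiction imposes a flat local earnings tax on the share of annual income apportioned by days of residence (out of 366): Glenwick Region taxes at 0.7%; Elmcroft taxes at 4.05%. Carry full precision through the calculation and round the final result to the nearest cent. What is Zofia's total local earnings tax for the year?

Glenwick Region, 1 January – 1 April 2004: 92 days → €179,000 × 0.7% × 92/366 = €314.9617
Elmcroft, 2 April – 31 December 2004: 274 days → €179,000 × 4.05% × 274/366 = €5,427.2213
Total = €5,742.1831

€5,742.18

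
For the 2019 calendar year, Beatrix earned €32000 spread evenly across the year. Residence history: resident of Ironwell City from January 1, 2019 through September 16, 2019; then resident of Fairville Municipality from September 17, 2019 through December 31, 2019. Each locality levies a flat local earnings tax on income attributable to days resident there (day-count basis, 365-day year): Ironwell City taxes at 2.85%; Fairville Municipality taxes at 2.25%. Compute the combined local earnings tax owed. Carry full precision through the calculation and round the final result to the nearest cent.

€856.24

Ironwell City, January 1 – September 16, 2019: 259 days → €32000 × 2.85% × 259/365 = €647.1452
Fairville Municipality, September 17 – December 31, 2019: 106 days → €32000 × 2.25% × 106/365 = €209.0959
Total = €856.2411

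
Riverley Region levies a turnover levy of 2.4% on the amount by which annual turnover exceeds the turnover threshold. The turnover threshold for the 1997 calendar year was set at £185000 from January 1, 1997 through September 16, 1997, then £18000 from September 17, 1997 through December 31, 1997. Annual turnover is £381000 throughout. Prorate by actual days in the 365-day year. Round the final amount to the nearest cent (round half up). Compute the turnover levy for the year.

January 1 – September 16, 1997: 259 days, exemption £185000 → (£381000 − £185000) × 2.4% × 259/365 = £3337.9068
September 17 – December 31, 1997: 106 days, exemption £18000 → (£381000 − £18000) × 2.4% × 106/365 = £2530.0603
Total = £5867.9671

£5867.97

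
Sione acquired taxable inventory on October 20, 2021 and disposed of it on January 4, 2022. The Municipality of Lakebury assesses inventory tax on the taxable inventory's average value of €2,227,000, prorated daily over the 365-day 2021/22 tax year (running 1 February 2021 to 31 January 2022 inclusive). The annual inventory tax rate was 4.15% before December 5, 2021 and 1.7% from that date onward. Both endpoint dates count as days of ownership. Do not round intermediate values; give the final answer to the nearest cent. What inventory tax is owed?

October 20 – December 4, 2021: 46 days at 4.15% → €2,227,000 × 4.15% × 46/365 = €11,647.5151
December 5, 2021 – January 4, 2022: 31 days at 1.7% → €2,227,000 × 1.7% × 31/365 = €3,215.4219
Total = €14,862.9370

€14,862.94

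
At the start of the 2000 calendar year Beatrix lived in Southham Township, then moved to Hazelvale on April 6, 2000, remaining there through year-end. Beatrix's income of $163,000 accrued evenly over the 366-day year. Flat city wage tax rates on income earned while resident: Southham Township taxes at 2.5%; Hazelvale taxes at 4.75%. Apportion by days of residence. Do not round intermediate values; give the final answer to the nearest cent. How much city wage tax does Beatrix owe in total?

Southham Township, January 1 – April 5, 2000: 96 days → $163,000 × 2.5% × 96/366 = $1,068.8525
Hazelvale, April 6 – December 31, 2000: 270 days → $163,000 × 4.75% × 270/366 = $5,711.6803
Total = $6,780.5328

$6,780.53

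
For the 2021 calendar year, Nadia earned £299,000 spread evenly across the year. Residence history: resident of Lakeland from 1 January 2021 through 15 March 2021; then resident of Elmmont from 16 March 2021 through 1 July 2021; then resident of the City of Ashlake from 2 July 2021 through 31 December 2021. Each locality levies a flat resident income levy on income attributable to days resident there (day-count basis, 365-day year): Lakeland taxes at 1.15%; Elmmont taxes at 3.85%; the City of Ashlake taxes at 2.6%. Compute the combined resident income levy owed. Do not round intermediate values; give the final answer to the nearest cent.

£8,000.91

Lakeland, 1 January – 15 March 2021: 74 days → £299,000 × 1.15% × 74/365 = £697.1205
Elmmont, 16 March – 1 July 2021: 108 days → £299,000 × 3.85% × 108/365 = £3,406.1425
The City of Ashlake, 2 July – 31 December 2021: 183 days → £299,000 × 2.6% × 183/365 = £3,897.6493
Total = £8,000.9123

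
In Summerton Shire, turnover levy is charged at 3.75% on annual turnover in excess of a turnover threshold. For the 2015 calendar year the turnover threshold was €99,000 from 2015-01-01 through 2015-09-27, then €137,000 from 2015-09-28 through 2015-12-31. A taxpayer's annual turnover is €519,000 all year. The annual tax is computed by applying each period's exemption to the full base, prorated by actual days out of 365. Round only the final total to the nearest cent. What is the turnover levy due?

2015-01-01 to 2015-09-27: 270 days, exemption €99,000 → (€519,000 − €99,000) × 3.75% × 270/365 = €11,650.6849
2015-09-28 to 2015-12-31: 95 days, exemption €137,000 → (€519,000 − €137,000) × 3.75% × 95/365 = €3,728.4247
Total = €15,379.1096

€15,379.11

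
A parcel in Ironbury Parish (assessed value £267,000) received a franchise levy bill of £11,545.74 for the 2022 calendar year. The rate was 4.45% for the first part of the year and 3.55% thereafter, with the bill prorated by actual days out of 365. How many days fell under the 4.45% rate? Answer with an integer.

314 days

Let d = days at the first rate; then 365 − d days at the second rate.
£267,000 × [4.45%·d + 3.55%·(365−d)] / 365 = £11,545.74
Solving gives d = 314, so the new rate took effect on November 11, 2022.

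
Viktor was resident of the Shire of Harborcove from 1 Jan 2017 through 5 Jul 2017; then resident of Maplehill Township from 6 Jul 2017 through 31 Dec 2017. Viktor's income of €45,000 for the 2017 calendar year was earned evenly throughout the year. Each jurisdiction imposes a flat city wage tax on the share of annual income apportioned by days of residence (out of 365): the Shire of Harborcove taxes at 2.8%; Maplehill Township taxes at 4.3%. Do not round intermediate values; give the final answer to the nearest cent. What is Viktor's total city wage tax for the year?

€1,591.03

The Shire of Harborcove, 1 Jan – 5 Jul 2017: 186 days → €45,000 × 2.8% × 186/365 = €642.0822
Maplehill Township, 6 Jul – 31 Dec 2017: 179 days → €45,000 × 4.3% × 179/365 = €948.9452
Total = €1,591.0274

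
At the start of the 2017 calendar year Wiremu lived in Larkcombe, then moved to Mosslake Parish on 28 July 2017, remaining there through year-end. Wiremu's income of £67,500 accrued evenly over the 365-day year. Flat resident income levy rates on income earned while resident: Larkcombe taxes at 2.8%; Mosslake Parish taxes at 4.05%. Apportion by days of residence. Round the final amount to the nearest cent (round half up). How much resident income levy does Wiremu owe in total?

£2,252.93

Larkcombe, 1 January – 27 July 2017: 208 days → £67,500 × 2.8% × 208/365 = £1,077.0411
Mosslake Parish, 28 July – 31 December 2017: 157 days → £67,500 × 4.05% × 157/365 = £1,175.8870
Total = £2,252.9281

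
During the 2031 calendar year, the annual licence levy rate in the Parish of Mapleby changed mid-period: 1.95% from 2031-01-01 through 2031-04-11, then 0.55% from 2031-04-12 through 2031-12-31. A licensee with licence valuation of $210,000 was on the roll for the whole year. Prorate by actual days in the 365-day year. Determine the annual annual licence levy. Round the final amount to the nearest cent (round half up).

$1,968.53

2031-01-01 to 2031-04-11: 101 days at 1.95% → $210,000 × 1.95% × 101/365 = $1,133.1370
2031-04-12 to 2031-12-31: 264 days at 0.55% → $210,000 × 0.55% × 264/365 = $835.3973
Total = $1,968.5342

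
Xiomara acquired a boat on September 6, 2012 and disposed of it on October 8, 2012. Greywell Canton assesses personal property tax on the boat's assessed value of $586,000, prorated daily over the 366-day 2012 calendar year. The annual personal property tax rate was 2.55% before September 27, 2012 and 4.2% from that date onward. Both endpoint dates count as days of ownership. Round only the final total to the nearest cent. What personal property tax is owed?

$1,664.34

September 6 – September 26, 2012: 21 days at 2.55% → $586,000 × 2.55% × 21/366 = $857.3852
September 27 – October 8, 2012: 12 days at 4.2% → $586,000 × 4.2% × 12/366 = $806.9508
Total = $1,664.3361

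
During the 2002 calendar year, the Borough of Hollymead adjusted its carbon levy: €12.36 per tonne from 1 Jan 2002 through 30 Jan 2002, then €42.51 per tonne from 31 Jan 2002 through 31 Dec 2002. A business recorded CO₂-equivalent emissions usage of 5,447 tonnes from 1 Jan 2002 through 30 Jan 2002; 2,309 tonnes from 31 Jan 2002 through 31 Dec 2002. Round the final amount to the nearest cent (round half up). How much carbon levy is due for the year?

€165480.51

1 Jan – 30 Jan 2002: 5,447 tonnes at €12.36/tonne → €67324.92
31 Jan – 31 Dec 2002: 2,309 tonnes at €42.51/tonne → €98155.59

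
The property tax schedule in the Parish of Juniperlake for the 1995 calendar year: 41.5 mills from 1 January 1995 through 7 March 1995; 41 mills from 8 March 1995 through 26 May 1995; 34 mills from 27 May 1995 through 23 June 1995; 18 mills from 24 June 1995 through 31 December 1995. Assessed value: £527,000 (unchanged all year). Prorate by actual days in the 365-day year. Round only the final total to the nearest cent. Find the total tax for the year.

£15,028.88

1 January – 7 March 1995: 66 days at 41.5 mills → £527,000 × 4.15% × 66/365 = £3,954.6658
8 March – 26 May 1995: 80 days at 41 mills → £527,000 × 4.1% × 80/365 = £4,735.7808
27 May – 23 June 1995: 28 days at 34 mills → £527,000 × 3.4% × 28/365 = £1,374.5315
24 June – 31 December 1995: 191 days at 18 mills → £527,000 × 1.8% × 191/365 = £4,963.9068
Total = £15,028.8849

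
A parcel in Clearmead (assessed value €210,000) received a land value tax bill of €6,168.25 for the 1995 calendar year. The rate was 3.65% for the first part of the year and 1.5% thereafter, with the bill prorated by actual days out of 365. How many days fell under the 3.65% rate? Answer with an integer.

Let d = days at the first rate; then 365 − d days at the second rate.
€210,000 × [3.65%·d + 1.5%·(365−d)] / 365 = €6,168.25
Solving gives d = 244, so the new rate took effect on September 2, 1995.

244 days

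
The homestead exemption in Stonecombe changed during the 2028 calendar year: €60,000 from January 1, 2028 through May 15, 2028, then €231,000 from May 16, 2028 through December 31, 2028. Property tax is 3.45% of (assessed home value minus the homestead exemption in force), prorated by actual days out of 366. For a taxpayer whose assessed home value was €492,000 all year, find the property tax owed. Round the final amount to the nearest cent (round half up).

January 1 – May 15, 2028: 136 days, exemption €60,000 → (€492,000 − €60,000) × 3.45% × 136/366 = €5,538.0984
May 16 – December 31, 2028: 230 days, exemption €231,000 → (€492,000 − €231,000) × 3.45% × 230/366 = €5,658.5656
Total = €11,196.6639

€11,196.66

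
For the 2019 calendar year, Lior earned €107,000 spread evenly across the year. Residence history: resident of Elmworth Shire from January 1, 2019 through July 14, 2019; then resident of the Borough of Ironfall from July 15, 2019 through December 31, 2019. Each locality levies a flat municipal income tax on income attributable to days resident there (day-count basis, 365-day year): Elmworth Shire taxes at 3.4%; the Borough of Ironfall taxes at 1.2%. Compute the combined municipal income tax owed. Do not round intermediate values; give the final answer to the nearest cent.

Elmworth Shire, January 1 – July 14, 2019: 195 days → €107,000 × 3.4% × 195/365 = €1,943.5890
The Borough of Ironfall, July 15 – December 31, 2019: 170 days → €107,000 × 1.2% × 170/365 = €598.0274
Total = €2,541.6164

€2,541.62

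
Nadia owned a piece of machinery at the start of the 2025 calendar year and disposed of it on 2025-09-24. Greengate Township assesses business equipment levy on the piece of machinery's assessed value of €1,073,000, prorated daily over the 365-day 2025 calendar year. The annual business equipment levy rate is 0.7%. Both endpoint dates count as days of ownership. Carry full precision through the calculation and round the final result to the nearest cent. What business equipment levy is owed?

Days held (2025-01-01 to 2025-09-24): 267 out of 365
Tax = €1,073,000 × 0.7% × 267/365 = €5,494.3479

€5,494.35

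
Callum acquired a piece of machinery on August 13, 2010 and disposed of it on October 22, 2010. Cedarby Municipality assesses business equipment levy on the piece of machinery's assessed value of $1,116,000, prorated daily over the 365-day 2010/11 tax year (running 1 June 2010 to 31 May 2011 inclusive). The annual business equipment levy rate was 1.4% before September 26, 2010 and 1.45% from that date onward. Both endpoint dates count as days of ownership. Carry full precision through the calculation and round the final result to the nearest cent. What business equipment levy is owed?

$3,080.47

August 13 – September 25, 2010: 44 days at 1.4% → $1,116,000 × 1.4% × 44/365 = $1,883.4411
September 26 – October 22, 2010: 27 days at 1.45% → $1,116,000 × 1.45% × 27/365 = $1,197.0247
Total = $3,080.4658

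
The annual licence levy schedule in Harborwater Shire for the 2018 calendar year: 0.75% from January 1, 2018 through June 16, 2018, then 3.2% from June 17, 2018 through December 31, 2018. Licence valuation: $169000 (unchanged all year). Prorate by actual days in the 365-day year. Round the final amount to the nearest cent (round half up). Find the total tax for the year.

$3513.58

January 1 – June 16, 2018: 167 days at 0.75% → $169000 × 0.75% × 167/365 = $579.9247
June 17 – December 31, 2018: 198 days at 3.2% → $169000 × 3.2% × 198/365 = $2933.6548
Total = $3513.5795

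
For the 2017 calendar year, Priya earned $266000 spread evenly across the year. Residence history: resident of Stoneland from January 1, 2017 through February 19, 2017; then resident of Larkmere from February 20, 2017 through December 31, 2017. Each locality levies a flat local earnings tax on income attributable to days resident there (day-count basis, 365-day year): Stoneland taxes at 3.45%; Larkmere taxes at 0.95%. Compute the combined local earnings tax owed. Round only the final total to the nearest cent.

Stoneland, January 1 – February 19, 2017: 50 days → $266000 × 3.45% × 50/365 = $1257.1233
Larkmere, February 20 – December 31, 2017: 315 days → $266000 × 0.95% × 315/365 = $2180.8356
Total = $3437.9589

$3437.96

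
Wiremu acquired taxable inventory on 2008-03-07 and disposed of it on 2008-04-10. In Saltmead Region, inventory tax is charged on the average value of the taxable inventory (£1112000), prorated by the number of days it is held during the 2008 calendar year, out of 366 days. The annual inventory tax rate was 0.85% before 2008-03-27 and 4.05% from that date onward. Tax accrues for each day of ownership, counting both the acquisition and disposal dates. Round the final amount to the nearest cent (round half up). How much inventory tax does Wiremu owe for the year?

2008-03-07 to 2008-03-26: 20 days at 0.85% → £1112000 × 0.85% × 20/366 = £516.5027
2008-03-27 to 2008-04-10: 15 days at 4.05% → £1112000 × 4.05% × 15/366 = £1845.7377
Total = £2362.2404

£2362.24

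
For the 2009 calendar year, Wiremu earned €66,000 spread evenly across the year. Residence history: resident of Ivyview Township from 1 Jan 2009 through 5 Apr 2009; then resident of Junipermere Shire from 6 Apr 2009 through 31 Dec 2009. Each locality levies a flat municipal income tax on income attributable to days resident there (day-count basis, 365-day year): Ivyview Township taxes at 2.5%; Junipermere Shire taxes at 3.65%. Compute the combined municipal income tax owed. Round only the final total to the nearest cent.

Ivyview Township, 1 Jan – 5 Apr 2009: 95 days → €66,000 × 2.5% × 95/365 = €429.4521
Junipermere Shire, 6 Apr – 31 Dec 2009: 270 days → €66,000 × 3.65% × 270/365 = €1,782.0000
Total = €2,211.4521

€2,211.45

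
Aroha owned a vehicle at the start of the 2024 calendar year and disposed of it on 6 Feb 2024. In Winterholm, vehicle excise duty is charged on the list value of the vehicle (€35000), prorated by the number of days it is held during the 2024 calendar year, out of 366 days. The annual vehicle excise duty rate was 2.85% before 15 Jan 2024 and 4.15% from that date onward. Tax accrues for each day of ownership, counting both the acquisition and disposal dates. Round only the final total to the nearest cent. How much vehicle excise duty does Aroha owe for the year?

1 Jan – 14 Jan 2024: 14 days at 2.85% → €35000 × 2.85% × 14/366 = €38.1557
15 Jan – 6 Feb 2024: 23 days at 4.15% → €35000 × 4.15% × 23/366 = €91.2773
Total = €129.4331

€129.43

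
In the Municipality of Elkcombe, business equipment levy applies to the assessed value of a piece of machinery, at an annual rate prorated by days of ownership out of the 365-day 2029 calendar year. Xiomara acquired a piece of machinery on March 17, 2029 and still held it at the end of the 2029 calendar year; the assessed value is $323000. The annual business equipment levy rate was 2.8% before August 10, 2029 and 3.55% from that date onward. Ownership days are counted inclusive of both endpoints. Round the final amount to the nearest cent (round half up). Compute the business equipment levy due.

$8141.37

March 17 – August 9, 2029: 146 days at 2.8% → $323000 × 2.8% × 146/365 = $3617.6000
August 10 – December 31, 2029: 144 days at 3.55% → $323000 × 3.55% × 144/365 = $4523.7699
Total = $8141.3699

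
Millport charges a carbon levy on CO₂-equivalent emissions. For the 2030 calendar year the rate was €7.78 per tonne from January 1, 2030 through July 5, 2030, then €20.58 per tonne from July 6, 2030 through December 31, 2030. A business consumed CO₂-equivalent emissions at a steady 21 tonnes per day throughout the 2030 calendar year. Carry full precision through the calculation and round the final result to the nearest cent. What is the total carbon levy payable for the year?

January 1 – July 5, 2030: 186 days × 21 tonnes/day = 3,906 tonnes at €7.78/tonne → €30,388.68
July 6 – December 31, 2030: 179 days × 21 tonnes/day = 3,759 tonnes at €20.58/tonne → €77,360.22

€107,748.90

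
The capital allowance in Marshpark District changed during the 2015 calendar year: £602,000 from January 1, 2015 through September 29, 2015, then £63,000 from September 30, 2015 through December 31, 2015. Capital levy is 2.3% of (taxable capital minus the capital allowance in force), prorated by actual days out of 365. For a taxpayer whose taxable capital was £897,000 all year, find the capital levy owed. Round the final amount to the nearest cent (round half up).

January 1 – September 29, 2015: 272 days, exemption £602,000 → (£897,000 − £602,000) × 2.3% × 272/365 = £5,056.2192
September 30 – December 31, 2015: 93 days, exemption £63,000 → (£897,000 − £63,000) × 2.3% × 93/365 = £4,887.4685
Total = £9,943.6877

£9,943.69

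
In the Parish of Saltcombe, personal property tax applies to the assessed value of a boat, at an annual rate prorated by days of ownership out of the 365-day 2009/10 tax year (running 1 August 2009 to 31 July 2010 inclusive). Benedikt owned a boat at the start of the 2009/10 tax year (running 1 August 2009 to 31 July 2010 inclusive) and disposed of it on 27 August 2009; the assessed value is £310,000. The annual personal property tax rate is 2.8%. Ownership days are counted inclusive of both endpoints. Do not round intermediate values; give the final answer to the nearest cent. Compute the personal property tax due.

£642.08

Days held (1 August – 27 August 2009): 27 out of 365
Tax = £310,000 × 2.8% × 27/365 = £642.0822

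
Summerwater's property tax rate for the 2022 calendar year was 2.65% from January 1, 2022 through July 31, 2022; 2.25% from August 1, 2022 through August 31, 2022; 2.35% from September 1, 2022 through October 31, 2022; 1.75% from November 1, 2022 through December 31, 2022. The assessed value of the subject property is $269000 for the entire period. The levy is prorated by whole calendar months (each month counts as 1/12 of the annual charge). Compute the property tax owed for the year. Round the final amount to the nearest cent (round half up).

January 1 – July 31, 2022: 7 months at 2.65% → $269000 × 2.65% × 7/12 = $4158.2917
August 1 – August 31, 2022: 1 month at 2.25% → $269000 × 2.25% × 1/12 = $504.3750
September 1 – October 31, 2022: 2 months at 2.35% → $269000 × 2.35% × 2/12 = $1053.5833
November 1 – December 31, 2022: 2 months at 1.75% → $269000 × 1.75% × 2/12 = $784.5833
Total = $6500.8333

$6500.83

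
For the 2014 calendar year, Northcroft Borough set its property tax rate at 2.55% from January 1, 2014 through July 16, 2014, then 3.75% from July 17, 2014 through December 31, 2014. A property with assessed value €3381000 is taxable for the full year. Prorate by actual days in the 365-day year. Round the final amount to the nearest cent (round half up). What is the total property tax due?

January 1 – July 16, 2014: 197 days at 2.55% → €3381000 × 2.55% × 197/365 = €46532.7493
July 17 – December 31, 2014: 168 days at 3.75% → €3381000 × 3.75% × 168/365 = €58356.9863
Total = €104889.7356

€104889.74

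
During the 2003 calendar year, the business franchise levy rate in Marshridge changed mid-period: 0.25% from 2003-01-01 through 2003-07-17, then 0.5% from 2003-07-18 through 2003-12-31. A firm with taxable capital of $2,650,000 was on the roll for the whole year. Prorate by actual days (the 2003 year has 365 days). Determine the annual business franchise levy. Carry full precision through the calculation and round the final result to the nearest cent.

$9,656.16

2003-01-01 to 2003-07-17: 198 days at 0.25% → $2,650,000 × 0.25% × 198/365 = $3,593.8356
2003-07-18 to 2003-12-31: 167 days at 0.5% → $2,650,000 × 0.5% × 167/365 = $6,062.3288
Total = $9,656.1644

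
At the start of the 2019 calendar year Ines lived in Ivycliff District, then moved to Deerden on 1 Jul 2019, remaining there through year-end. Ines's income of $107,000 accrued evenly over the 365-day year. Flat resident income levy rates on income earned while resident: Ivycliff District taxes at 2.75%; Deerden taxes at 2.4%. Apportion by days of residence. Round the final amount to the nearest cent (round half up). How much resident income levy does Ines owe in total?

Ivycliff District, 1 Jan – 30 Jun 2019: 181 days → $107,000 × 2.75% × 181/365 = $1,459.1575
Deerden, 1 Jul – 31 Dec 2019: 184 days → $107,000 × 2.4% × 184/365 = $1,294.5534
Total = $2,753.7110

$2,753.71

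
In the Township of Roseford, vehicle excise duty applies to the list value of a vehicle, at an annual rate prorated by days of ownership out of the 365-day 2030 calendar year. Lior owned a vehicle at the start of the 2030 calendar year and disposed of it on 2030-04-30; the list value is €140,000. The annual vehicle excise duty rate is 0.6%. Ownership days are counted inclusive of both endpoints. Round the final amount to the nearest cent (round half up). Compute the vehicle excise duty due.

€276.16

Days held (2030-01-01 to 2030-04-30): 120 out of 365
Tax = €140,000 × 0.6% × 120/365 = €276.1644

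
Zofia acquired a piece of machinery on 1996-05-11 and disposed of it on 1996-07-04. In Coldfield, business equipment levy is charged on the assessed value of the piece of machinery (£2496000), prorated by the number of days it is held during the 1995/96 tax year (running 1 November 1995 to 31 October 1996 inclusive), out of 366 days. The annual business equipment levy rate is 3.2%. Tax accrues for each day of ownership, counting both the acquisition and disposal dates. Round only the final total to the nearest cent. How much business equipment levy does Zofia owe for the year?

£12002.62

Days held (1996-05-11 to 1996-07-04): 55 out of 366
Tax = £2496000 × 3.2% × 55/366 = £12002.6230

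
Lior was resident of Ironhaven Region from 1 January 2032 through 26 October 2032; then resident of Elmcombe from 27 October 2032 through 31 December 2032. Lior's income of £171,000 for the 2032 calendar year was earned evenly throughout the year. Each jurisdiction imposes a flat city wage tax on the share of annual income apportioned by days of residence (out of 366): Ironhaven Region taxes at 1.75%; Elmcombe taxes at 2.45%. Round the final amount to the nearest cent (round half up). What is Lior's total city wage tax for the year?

Ironhaven Region, 1 January – 26 October 2032: 300 days → £171,000 × 1.75% × 300/366 = £2,452.8689
Elmcombe, 27 October – 31 December 2032: 66 days → £171,000 × 2.45% × 66/366 = £755.4836
Total = £3,208.3525

£3,208.35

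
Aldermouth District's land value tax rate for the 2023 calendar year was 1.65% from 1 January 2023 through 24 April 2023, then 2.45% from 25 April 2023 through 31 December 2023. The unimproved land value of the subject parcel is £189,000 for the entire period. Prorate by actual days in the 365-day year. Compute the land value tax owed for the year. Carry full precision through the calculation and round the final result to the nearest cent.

£4,158.26

1 January – 24 April 2023: 114 days at 1.65% → £189,000 × 1.65% × 114/365 = £973.9973
25 April – 31 December 2023: 251 days at 2.45% → £189,000 × 2.45% × 251/365 = £3,184.2616
Total = £4,158.2589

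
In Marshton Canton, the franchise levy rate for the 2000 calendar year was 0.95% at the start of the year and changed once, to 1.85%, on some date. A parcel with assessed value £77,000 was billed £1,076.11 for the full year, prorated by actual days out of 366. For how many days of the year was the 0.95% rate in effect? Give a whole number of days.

Let d = days at the first rate; then 366 − d days at the second rate.
£77,000 × [0.95%·d + 1.85%·(366−d)] / 366 = £1,076.11
Solving gives d = 184, so the new rate took effect on July 3, 2000.

184 days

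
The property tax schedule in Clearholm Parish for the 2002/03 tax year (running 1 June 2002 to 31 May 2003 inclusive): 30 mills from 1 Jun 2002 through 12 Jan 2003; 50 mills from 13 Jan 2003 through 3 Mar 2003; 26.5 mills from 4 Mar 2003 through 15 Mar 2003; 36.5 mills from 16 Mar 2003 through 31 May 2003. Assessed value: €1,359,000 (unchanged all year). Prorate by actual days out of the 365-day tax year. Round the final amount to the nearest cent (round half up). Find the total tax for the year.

€46,200.42

1 Jun 2002 – 12 Jan 2003: 226 days at 30 mills → €1,359,000 × 3% × 226/365 = €25,243.8904
13 Jan – 3 Mar 2003: 50 days at 50 mills → €1,359,000 × 5% × 50/365 = €9,308.2192
4 Mar – 15 Mar 2003: 12 days at 26.5 mills → €1,359,000 × 2.65% × 12/365 = €1,184.0055
16 Mar – 31 May 2003: 77 days at 36.5 mills → €1,359,000 × 3.65% × 77/365 = €10,464.3000
Total = €46,200.4151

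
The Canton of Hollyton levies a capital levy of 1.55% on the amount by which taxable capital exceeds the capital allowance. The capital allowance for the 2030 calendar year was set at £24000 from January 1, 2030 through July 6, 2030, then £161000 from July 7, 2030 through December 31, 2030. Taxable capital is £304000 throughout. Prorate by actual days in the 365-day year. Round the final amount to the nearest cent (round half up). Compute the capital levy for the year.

January 1 – July 6, 2030: 187 days, exemption £24000 → (£304000 − £24000) × 1.55% × 187/365 = £2223.5068
July 7 – December 31, 2030: 178 days, exemption £161000 → (£304000 − £161000) × 1.55% × 178/365 = £1080.9233
Total = £3304.4301

£3304.43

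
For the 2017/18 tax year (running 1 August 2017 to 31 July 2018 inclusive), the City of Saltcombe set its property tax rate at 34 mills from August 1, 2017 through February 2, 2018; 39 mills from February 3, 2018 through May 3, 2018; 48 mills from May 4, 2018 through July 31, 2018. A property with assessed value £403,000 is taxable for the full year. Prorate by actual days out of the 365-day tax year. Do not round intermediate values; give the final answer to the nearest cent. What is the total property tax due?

£15,574.57

August 1, 2017 – February 2, 2018: 186 days at 34 mills → £403,000 × 3.4% × 186/365 = £6,982.3890
February 3 – May 3, 2018: 90 days at 39 mills → £403,000 × 3.9% × 90/365 = £3,875.4247
May 4 – July 31, 2018: 89 days at 48 mills → £403,000 × 4.8% × 89/365 = £4,716.7562
Total = £15,574.5699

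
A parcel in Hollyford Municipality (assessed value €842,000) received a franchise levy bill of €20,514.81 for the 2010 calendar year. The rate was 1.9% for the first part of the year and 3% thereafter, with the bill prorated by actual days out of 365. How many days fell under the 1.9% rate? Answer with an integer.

187 days

Let d = days at the first rate; then 365 − d days at the second rate.
€842,000 × [1.9%·d + 3%·(365−d)] / 365 = €20,514.81
Solving gives d = 187, so the new rate took effect on 7 July 2010.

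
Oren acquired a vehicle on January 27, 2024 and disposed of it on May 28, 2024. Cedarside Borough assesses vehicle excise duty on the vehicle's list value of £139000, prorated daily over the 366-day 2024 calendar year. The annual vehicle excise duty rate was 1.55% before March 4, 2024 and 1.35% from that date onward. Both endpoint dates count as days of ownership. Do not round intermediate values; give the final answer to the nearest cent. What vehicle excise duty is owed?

January 27 – March 3, 2024: 37 days at 1.55% → £139000 × 1.55% × 37/366 = £217.8046
March 4 – May 28, 2024: 86 days at 1.35% → £139000 × 1.35% × 86/366 = £440.9262
Total = £658.7309

£658.73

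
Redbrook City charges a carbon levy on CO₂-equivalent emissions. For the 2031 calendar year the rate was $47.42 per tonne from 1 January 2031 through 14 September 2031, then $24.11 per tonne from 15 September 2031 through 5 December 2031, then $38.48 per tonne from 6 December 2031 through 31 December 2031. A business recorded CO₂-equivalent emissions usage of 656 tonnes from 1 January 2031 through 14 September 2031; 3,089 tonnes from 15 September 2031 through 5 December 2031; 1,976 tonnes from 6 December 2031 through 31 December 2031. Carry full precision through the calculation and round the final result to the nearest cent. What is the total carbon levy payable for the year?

$181,619.79

1 January – 14 September 2031: 656 tonnes at $47.42/tonne → $31,107.52
15 September – 5 December 2031: 3,089 tonnes at $24.11/tonne → $74,475.79
6 December – 31 December 2031: 1,976 tonnes at $38.48/tonne → $76,036.48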